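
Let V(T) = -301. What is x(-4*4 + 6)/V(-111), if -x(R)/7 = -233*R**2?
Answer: -23300/43 ≈ -541.86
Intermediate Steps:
x(R) = 1631*R**2 (x(R) = -(-1631)*R**2 = 1631*R**2)
x(-4*4 + 6)/V(-111) = (1631*(-4*4 + 6)**2)/(-301) = (1631*(-16 + 6)**2)*(-1/301) = (1631*(-10)**2)*(-1/301) = (1631*100)*(-1/301) = 163100*(-1/301) = -23300/43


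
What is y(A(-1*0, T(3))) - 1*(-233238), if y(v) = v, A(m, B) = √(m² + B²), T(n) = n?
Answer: 233241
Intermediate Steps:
A(m, B) = √(B² + m²)
y(A(-1*0, T(3))) - 1*(-233238) = √(3² + (-1*0)²) - 1*(-233238) = √(9 + 0²) + 233238 = √(9 + 0) + 233238 = √9 + 233238 = 3 + 233238 = 233241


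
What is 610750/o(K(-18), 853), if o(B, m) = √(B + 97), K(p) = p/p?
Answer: 43625*√2 ≈ 61695.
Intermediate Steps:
K(p) = 1
o(B, m) = √(97 + B)
610750/o(K(-18), 853) = 610750/(√(97 + 1)) = 610750/(√98) = 610750/((7*√2)) = 610750*(√2/14) = 43625*√2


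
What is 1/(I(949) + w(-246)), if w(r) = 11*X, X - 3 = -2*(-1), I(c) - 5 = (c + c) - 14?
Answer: 1/1944 ≈ 0.00051440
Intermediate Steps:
I(c) = -9 + 2*c (I(c) = 5 + ((c + c) - 14) = 5 + (2*c - 14) = 5 + (-14 + 2*c) = -9 + 2*c)
X = 5 (X = 3 - 2*(-1) = 3 + 2 = 5)
w(r) = 55 (w(r) = 11*5 = 55)
1/(I(949) + w(-246)) = 1/((-9 + 2*949) + 55) = 1/((-9 + 1898) + 55) = 1/(1889 + 55) = 1/1944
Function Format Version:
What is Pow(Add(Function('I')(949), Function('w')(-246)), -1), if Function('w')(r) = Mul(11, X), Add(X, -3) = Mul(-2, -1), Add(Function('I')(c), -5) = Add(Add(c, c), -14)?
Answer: Rational(1, 1944) ≈ 0.00051440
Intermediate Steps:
Function('I')(c) = Add(-9, Mul(2, c)) (Function('I')(c) = Add(5, Add(Add(c, c), -14)) = Add(5, Add(Mul(2, c), -14)) = Add(5, Add(-14, Mul(2, c))) = Add(-9, Mul(2, c)))
X = 5 (X = Add(3, Mul(-2, -1)) = Add(3, 2) = 5)
Function('w')(r) = 55 (Function('w')(r) = Mul(11, 5) = 55)
Pow(Add(Function('I')(949), Function('w')(-246)), -1) = Pow(Add(Add(-9, Mul(2, 949)), 55), -1) = Pow(Add(Add(-9, 1898), 55), -1) = Pow(Add(1889, 55), -1) = Pow(1944, -1) = Rational(1, 1944)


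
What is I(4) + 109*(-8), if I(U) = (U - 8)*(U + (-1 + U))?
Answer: -900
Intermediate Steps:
I(U) = (-1 + 2*U)*(-8 + U) (I(U) = (-8 + U)*(-1 + 2*U) = (-1 + 2*U)*(-8 + U))
I(4) + 109*(-8) = (8 - 17*4 + 2*4**2) + 109*(-8) = (8 - 68 + 2*16) - 872 = (8 - 68 + 32) - 872 = -28 - 872 = -900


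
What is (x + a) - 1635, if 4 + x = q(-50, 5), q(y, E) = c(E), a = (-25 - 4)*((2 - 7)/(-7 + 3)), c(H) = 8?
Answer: -6669/4 ≈ -1667.3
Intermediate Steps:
a = -145/4 (a = -(-145)/(-4) = -(-145)*(-1)/4 = -29*5/4 = -145/4 ≈ -36.250)
q(y, E) = 8
x = 4 (x = -4 + 8 = 4)
(x + a) - 1635 = (4 - 145/4) - 1635 = -129/4 - 1635 = -6669/4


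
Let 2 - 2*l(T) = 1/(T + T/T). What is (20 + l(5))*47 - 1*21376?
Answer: -244715/12 ≈ -20393.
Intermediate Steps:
l(T) = 1 - 1/(2*(1 + T)) (l(T) = 1 - 1/(2*(T + T/T)) = 1 - 1/(2*(T + 1)) = 1 - 1/(2*(1 + T)))
(20 + l(5))*47 - 1*21376 = (20 + (1/2 + 5)/(1 + 5))*47 - 1*21376 = (20 + (11/2)/6)*47 - 21376 = (20 + (1/6)*(11/2))*47 - 21376 = (20 + 11/12)*47 - 21376 = (251/12)*47 - 21376 = 11797/12 - 21376 = -244715/12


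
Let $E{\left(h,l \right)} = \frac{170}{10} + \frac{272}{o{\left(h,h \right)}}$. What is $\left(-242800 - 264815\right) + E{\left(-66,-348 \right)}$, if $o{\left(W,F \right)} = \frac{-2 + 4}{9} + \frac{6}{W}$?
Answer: $- \frac{6571846}{13} \approx -5.0553 \cdot 10^{5}$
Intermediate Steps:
$o{\left(W,F \right)} = \frac{2}{9} + \frac{6}{W}$ ($o{\left(W,F \right)} = 2 \cdot \frac{1}{9} + \frac{6}{W} = \frac{2}{9} + \frac{6}{W}$)
$E{\left(h,l \right)} = 17 + \frac{272}{\frac{2}{9} + \frac{6}{h}}$ ($E{\left(h,l \right)} = \frac{170}{10} + \frac{272}{\frac{2}{9} + \frac{6}{h}} = 170 \cdot \frac{1}{10} + \frac{272}{\frac{2}{9} + \frac{6}{h}} = 17 + \frac{272}{\frac{2}{9} + \frac{6}{h}}$)
$\left(-242800 - 264815\right) + E{\left(-66,-348 \right)} = \left(-242800 - 264815\right) + \frac{17 \left(27 + 73 \left(-66\right)\right)}{27 - 66} = -507615 + \frac{17 \left(27 - 4818\right)}{-39} = -507615 + 17 \left(- \frac{1}{39}\right) \left(-4791\right) = -507615 + \frac{27149}{13} = - \frac{6571846}{13}$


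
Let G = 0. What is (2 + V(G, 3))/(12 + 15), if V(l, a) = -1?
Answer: 1/27 ≈ 0.037037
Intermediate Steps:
(2 + V(G, 3))/(12 + 15) = (2 - 1)/(12 + 15) = 1/27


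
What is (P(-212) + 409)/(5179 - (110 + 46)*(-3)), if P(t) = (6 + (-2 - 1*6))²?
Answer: 413/5647 ≈ 0.073136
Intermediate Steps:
P(t) = 4 (P(t) = (6 + (-2 - 6))² = (6 - 8)² = (-2)² = 4)
(P(-212) + 409)/(5179 - (110 + 46)*(-3)) = (4 + 409)/(5179 - (110 + 46)*(-3)) = 413/(5179 - 156*(-3)) = 413/(5179 - 1*(-468)) = 413/(5179 + 468) = 413/5647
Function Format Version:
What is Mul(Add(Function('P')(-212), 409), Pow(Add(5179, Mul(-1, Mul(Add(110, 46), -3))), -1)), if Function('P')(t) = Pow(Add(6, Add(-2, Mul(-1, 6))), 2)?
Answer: Rational(413, 5647) ≈ 0.073136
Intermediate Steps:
Function('P')(t) = 4 (Function('P')(t) = Pow(Add(6, Add(-2, -6)), 2) = Pow(Add(6, -8), 2) = Pow(-2, 2) = 4)
Mul(Add(Function('P')(-212), 409), Pow(Add(5179, Mul(-1, Mul(Add(110, 46), -3))), -1)) = Mul(Add(4, 409), Pow(Add(5179, Mul(-1, Mul(Add(110, 46), -3))), -1)) = Mul(413, Pow(Add(5179, Mul(-1, Mul(156, -3))), -1)) = Mul(413, Pow(Add(5179, Mul(-1, -468)), -1)) = Mul(413, Pow(Add(5179, 468), -1)) = Mul(413, Pow(5647, -1)) = Mul(413, Rational(1, 5647)) = Rational(413, 5647)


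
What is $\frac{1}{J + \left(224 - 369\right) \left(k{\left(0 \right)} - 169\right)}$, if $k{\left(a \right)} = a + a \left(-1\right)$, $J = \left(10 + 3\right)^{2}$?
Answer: $\frac{1}{24674} \approx 4.0528 \cdot 10^{-5}$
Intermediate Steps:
$J = 169$ ($J = 13^{2} = 169$)
$k{\left(a \right)} = 0$ ($k{\left(a \right)} = a - a = 0$)
$\frac{1}{J + \left(224 - 369\right) \left(k{\left(0 \right)} - 169\right)} = \frac{1}{169 + \left(224 - 369\right) \left(0 - 169\right)} = \frac{1}{169 - -24505} = \frac{1}{169 + 24505} = \frac{1}{24674}$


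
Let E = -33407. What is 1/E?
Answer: -1/33407 ≈ -2.9934e-5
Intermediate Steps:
1/E = 1/(-33407) = -1/33407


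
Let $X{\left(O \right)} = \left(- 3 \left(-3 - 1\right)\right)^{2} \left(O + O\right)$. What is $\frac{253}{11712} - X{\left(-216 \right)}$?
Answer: $\frac{728580349}{11712} \approx 62208.0$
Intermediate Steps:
$X{\left(O \right)} = 288 O$ ($X{\left(O \right)} = \left(\left(-3\right) \left(-4\right)\right)^{2} \cdot 2 O = 12^{2} \cdot 2 O = 144 \cdot 2 O = 288 O$)
$\frac{253}{11712} - X{\left(-216 \right)} = \frac{253}{11712} - 288 \left(-216\right) = 253 \cdot \frac{1}{11712} - -62208 = \frac{253}{11712} + 62208 = \frac{728580349}{11712}$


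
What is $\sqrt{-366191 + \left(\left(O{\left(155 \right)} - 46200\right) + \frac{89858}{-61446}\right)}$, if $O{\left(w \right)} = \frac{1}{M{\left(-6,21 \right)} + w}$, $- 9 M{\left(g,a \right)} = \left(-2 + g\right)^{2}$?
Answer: $\frac{25 i \sqrt{1537967741343}}{48279} \approx 642.18 i$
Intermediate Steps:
$M{\left(g,a \right)} = - \frac{\left(-2 + g\right)^{2}}{9}$
$O{\left(w \right)} = \frac{1}{- \frac{64}{9} + w}$ ($O{\left(w \right)} = \frac{1}{- \frac{\left(-2 - 6\right)^{2}}{9} + w} = \frac{1}{- \frac{\left(-8\right)^{2}}{9} + w} = \frac{1}{\left(- \frac{1}{9}\right) 64 + w} = \frac{1}{- \frac{64}{9} + w}$)
$\sqrt{-366191 + \left(\left(O{\left(155 \right)} - 46200\right) + \frac{89858}{-61446}\right)} = \sqrt{-366191 - \left(46200 + \frac{44929}{30723} - \frac{9}{-64 + 9 \cdot 155}\right)} = \sqrt{-366191 + \left(\left(\frac{9}{-64 + 1395} - 46200\right) + 89858 \left(- \frac{1}{61446}\right)\right)} = \sqrt{-366191 - \left(\frac{1419447529}{30723} - \frac{9}{1331}\right)} = \sqrt{-366191 + \left(\left(9 \cdot \frac{1}{1331} - 46200\right) - \frac{44929}{30723}\right)} = \sqrt{-366191 + \left(\left(\frac{9}{1331} - 46200\right) - \frac{44929}{30723}\right)} = \sqrt{-366191 - \frac{171753125872}{3717483}} = \sqrt{- \frac{1533061943125}{3717483}} = \frac{25 i \sqrt{1537967741343}}{48279}$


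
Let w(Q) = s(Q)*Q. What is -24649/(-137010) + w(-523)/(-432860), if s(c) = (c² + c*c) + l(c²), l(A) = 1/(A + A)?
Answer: 4101447947574109/6203423143560 ≈ 661.16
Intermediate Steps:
l(A) = 1/(2*A)
s(c) = 1/(2*c²) + 2*c² (s(c) = (c² + c*c) + 1/(2*(c²)) = (c² + c²) + 1/(2*c²) = 2*c² + 1/(2*c²) = 1/(2*c²) + 2*c²)
w(Q) = (1 + 4*Q⁴)/(2*Q) (w(Q) = ((1 + 4*Q⁴)/(2*Q²))*Q = (1 + 4*Q⁴)/(2*Q))
-24649/(-137010) + w(-523)/(-432860) = -24649/(-137010) + ((½)*(1 + 4*(-523)⁴)/(-523))/(-432860) = -24649*(-1/137010) + ((½)*(-1/523)*(1 + 4*74818113841))*(-1/432860) = 24649/137010 + ((½)*(-1/523)*(1 + 299272455364))*(-1/432860) = 24649/137010 + ((½)*(-1/523)*299272455365)*(-1/432860) = 24649/137010 - 299272455365/1046*(-1/432860) = 24649/137010 + 59854491073/90554312 = 4101447947574109/6203423143560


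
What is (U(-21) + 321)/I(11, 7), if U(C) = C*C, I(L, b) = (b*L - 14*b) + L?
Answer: -381/5 ≈ -76.200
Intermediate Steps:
I(L, b) = L - 14*b + L*b (I(L, b) = (L*b - 14*b) + L = (-14*b + L*b) + L = L - 14*b + L*b)
U(C) = C²
(U(-21) + 321)/I(11, 7) = ((-21)² + 321)/(11 - 14*7 + 11*7) = (441 + 321)/(11 - 98 + 77) = 762/(-10) = 762*(-⅒) = -381/5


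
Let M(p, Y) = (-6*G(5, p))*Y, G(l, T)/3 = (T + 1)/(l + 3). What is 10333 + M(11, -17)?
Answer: 10792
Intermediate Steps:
G(l, T) = 3*(1 + T)/(3 + l) (G(l, T) = 3*((T + 1)/(l + 3)) = 3*((1 + T)/(3 + l)) = 3*(1 + T)/(3 + l))
M(p, Y) = Y*(-9/4 - 9*p/4) (M(p, Y) = (-18*(1 + p)/(3 + 5))*Y = (-18*(1 + p)/8)*Y = (-6*(3/8 + 3*p/8))*Y = (-9/4 - 9*p/4)*Y = Y*(-9/4 - 9*p/4))
10333 + M(11, -17) = 10333 - 9/4*(-17)*(1 + 11) = 10333 - 9/4*(-17)*12 = 10333 + 459 = 10792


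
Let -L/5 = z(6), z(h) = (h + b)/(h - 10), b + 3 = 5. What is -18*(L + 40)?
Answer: -900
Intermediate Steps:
b = 2 (b = -3 + 5 = 2)
z(h) = (2 + h)/(-10 + h) (z(h) = (h + 2)/(h - 10) = (2 + h)/(-10 + h))
L = 10 (L = -5*(2 + 6)/(-10 + 6) = -5*8/(-4) = -(-5)*8/4 = -5*(-2) = 10)
-18*(L + 40) = -18*(10 + 40) = -18*50 = -900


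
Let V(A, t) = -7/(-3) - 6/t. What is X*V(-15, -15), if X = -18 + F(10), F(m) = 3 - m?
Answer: -205/3 ≈ -68.333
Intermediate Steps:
V(A, t) = 7/3 - 6/t (V(A, t) = -7*(-⅓) - 6/t = 7/3 - 6/t)
X = -25 (X = -18 + (3 - 1*10) = -18 + (3 - 10) = -18 - 7 = -25)
X*V(-15, -15) = -25*(7/3 - 6/(-15)) = -25*(7/3 - 6*(-1/15)) = -25*(7/3 + ⅖) = -25*41/15 = -205/3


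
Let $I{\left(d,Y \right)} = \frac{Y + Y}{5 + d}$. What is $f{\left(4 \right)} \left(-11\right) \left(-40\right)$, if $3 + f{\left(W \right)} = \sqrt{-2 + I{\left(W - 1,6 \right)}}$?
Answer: $-1320 + 220 i \sqrt{2} \approx -1320.0 + 311.13 i$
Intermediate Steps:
$I{\left(d,Y \right)} = \frac{2 Y}{5 + d}$
$f{\left(W \right)} = -3 + \sqrt{-2 + \frac{12}{4 + W}}$ ($f{\left(W \right)} = -3 + \sqrt{-2 + 2 \cdot 6 \frac{1}{5 + \left(W - 1\right)}} = -3 + \sqrt{-2 + 2 \cdot 6 \frac{1}{5 + \left(-1 + W\right)}} = -3 + \sqrt{-2 + 2 \cdot 6 \frac{1}{4 + W}} = -3 + \sqrt{-2 + \frac{12}{4 + W}}$)
$f{\left(4 \right)} \left(-11\right) \left(-40\right) = \left(-3 + \sqrt{2} \sqrt{\frac{2 - 4}{4 + 4}}\right) \left(-11\right) \left(-40\right) = \left(-3 + \sqrt{2} \sqrt{\frac{2 - 4}{8}}\right) \left(-11\right) \left(-40\right) = \left(-3 + \sqrt{2} \sqrt{\frac{1}{8} \left(-2\right)}\right) \left(-11\right) \left(-40\right) = \left(-3 + \sqrt{2} \sqrt{- \frac{1}{4}}\right) \left(-11\right) \left(-40\right) = \left(-3 + \sqrt{2} \frac{i}{2}\right) \left(-11\right) \left(-40\right) = \left(-3 + \frac{i \sqrt{2}}{2}\right) \left(-11\right) \left(-40\right) = \left(33 - \frac{11 i \sqrt{2}}{2}\right) \left(-40\right) = -1320 + 220 i \sqrt{2}$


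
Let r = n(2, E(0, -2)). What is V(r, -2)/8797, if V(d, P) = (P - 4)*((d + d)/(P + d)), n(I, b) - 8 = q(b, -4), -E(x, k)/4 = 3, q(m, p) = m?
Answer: -8/8797 ≈ -0.00090940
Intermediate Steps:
E(x, k) = -12 (E(x, k) = -4*3 = -12)
n(I, b) = 8 + b
r = -4 (r = 8 - 12 = -4)
V(d, P) = 2*d*(-4 + P)/(P + d) (V(d, P) = (-4 + P)*((2*d)/(P + d)) = (-4 + P)*(2*d/(P + d)) = 2*d*(-4 + P)/(P + d))
V(r, -2)/8797 = (2*(-4)*(-4 - 2)/(-2 - 4))/8797 = (2*(-4)*(-6)/(-6))*(1/8797) = (2*(-4)*(-⅙)*(-6))*(1/8797) = -8*1/8797 = -8/8797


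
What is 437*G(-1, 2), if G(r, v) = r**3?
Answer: -437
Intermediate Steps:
437*G(-1, 2) = 437*(-1)**3 = 437*(-1) = -437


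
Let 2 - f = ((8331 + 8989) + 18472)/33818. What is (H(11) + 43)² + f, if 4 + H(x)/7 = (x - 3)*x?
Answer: 6732520271/16909 ≈ 3.9816e+5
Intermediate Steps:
H(x) = -28 + 7*x*(-3 + x) (H(x) = -28 + 7*((x - 3)*x) = -28 + 7*((-3 + x)*x) = -28 + 7*(x*(-3 + x)) = -28 + 7*x*(-3 + x))
f = 15922/16909 (f = 2 - ((8331 + 8989) + 18472)/33818 = 2 - (17320 + 18472)/33818 = 2 - 35792/33818 = 2 - 1*17896/16909 = 2 - 17896/16909 = 15922/16909 ≈ 0.94163)
(H(11) + 43)² + f = ((-28 - 21*11 + 7*11²) + 43)² + 15922/16909 = ((-28 - 231 + 7*121) + 43)² + 15922/16909 = ((-28 - 231 + 847) + 43)² + 15922/16909 = (588 + 43)² + 15922/16909 = 631² + 15922/16909 = 398161 + 15922/16909 = 6732520271/16909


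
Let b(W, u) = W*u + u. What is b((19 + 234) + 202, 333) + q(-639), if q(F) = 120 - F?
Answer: 152607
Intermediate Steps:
b(W, u) = u + W*u
b((19 + 234) + 202, 333) + q(-639) = 333*(1 + ((19 + 234) + 202)) + (120 - 1*(-639)) = 333*(1 + (253 + 202)) + (120 + 639) = 333*(1 + 455) + 759 = 333*456 + 759 = 151848 + 759 = 152607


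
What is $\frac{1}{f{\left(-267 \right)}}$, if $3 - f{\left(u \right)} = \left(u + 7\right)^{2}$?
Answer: $- \frac{1}{67597} \approx -1.4794 \cdot 10^{-5}$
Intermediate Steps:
$f{\left(u \right)} = 3 - \left(7 + u\right)^{2}$ ($f{\left(u \right)} = 3 - \left(u + 7\right)^{2} = 3 - \left(7 + u\right)^{2}$)
$\frac{1}{f{\left(-267 \right)}} = \frac{1}{3 - \left(7 - 267\right)^{2}} = \frac{1}{3 - \left(-260\right)^{2}} = \frac{1}{3 - 67600} = \frac{1}{-67597} = - \frac{1}{67597}$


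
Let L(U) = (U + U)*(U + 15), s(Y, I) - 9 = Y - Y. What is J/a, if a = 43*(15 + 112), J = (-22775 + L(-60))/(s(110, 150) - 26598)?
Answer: 17375/145202529 ≈ 0.00011966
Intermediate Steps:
s(Y, I) = 9 (s(Y, I) = 9 + (Y - Y) = 9 + 0 = 9)
L(U) = 2*U*(15 + U) (L(U) = (2*U)*(15 + U) = 2*U*(15 + U))
J = 17375/26589 (J = (-22775 + 2*(-60)*(15 - 60))/(9 - 26598) = (-22775 + 2*(-60)*(-45))/(-26589) = (-22775 + 5400)*(-1/26589) = -17375*(-1/26589) = 17375/26589 ≈ 0.65347)
a = 5461 (a = 43*127 = 5461)
J/a = (17375/26589)/5461 = (17375/26589)*(1/5461) = 17375/145202529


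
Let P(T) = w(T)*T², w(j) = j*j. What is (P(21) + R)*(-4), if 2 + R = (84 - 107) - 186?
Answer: -777080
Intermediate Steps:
w(j) = j²
P(T) = T⁴ (P(T) = T²*T² = T⁴)
R = -211 (R = -2 + ((84 - 107) - 186) = -2 + (-23 - 186) = -2 - 209 = -211)
(P(21) + R)*(-4) = (21⁴ - 211)*(-4) = (194481 - 211)*(-4) = 194270*(-4) = -777080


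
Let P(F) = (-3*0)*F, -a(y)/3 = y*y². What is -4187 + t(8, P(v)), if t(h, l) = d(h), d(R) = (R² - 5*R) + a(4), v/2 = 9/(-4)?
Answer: -4355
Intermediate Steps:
v = -9/2 (v = 2*(9/(-4)) = 2*(9*(-¼)) = 2*(-9/4) = -9/2 ≈ -4.5000)
a(y) = -3*y³ (a(y) = -3*y*y² = -3*y³)
d(R) = -192 + R² - 5*R (d(R) = (R² - 5*R) - 3*4³ = (R² - 5*R) - 3*64 = (R² - 5*R) - 192 = -192 + R² - 5*R)
P(F) = 0 (P(F) = 0*F = 0)
t(h, l) = -192 + h² - 5*h
-4187 + t(8, P(v)) = -4187 + (-192 + 8² - 5*8) = -4187 + (-192 + 64 - 40) = -4187 - 168 = -4355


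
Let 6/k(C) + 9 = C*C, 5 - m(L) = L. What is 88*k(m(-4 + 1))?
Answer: 48/5 ≈ 9.6000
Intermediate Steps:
m(L) = 5 - L
k(C) = 6/(-9 + C**2) (k(C) = 6/(-9 + C*C) = 6/(-9 + C**2))
88*k(m(-4 + 1)) = 88*(6/(-9 + (5 - (-4 + 1))**2)) = 88*(6/(-9 + (5 - 1*(-3))**2)) = 88*(6/(-9 + (5 + 3)**2)) = 88*(6/(-9 + 8**2)) = 88*(6/(-9 + 64)) = 88*(6/55) = 48/5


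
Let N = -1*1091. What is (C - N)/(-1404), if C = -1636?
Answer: 545/1404 ≈ 0.38818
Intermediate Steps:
N = -1091
(C - N)/(-1404) = (-1636 - 1*(-1091))/(-1404) = (-1636 + 1091)*(-1/1404) = -545*(-1/1404) = 545/1404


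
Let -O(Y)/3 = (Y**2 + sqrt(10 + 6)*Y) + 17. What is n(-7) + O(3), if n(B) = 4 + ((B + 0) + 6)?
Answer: -111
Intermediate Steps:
O(Y) = -51 - 12*Y - 3*Y**2 (O(Y) = -3*((Y**2 + sqrt(10 + 6)*Y) + 17) = -3*((Y**2 + sqrt(16)*Y) + 17) = -3*((Y**2 + 4*Y) + 17) = -3*(17 + Y**2 + 4*Y) = -51 - 12*Y - 3*Y**2)
n(B) = 10 + B (n(B) = 4 + (B + 6) = 4 + (6 + B) = 10 + B)
n(-7) + O(3) = (10 - 7) + (-51 - 12*3 - 3*3**2) = 3 + (-51 - 36 - 3*9) = 3 + (-51 - 36 - 27) = 3 - 114 = -111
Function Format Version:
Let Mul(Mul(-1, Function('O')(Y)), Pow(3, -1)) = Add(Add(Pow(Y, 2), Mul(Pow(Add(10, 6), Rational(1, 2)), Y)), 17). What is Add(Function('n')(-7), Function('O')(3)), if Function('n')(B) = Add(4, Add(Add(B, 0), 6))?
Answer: -111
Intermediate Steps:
Function('O')(Y) = Add(-51, Mul(-12, Y), Mul(-3, Pow(Y, 2))) (Function('O')(Y) = Mul(-3, Add(Add(Pow(Y, 2), Mul(Pow(Add(10, 6), Rational(1, 2)), Y)), 17)) = Mul(-3, Add(Add(Pow(Y, 2), Mul(Pow(16, Rational(1, 2)), Y)), 17)) = Mul(-3, Add(Add(Pow(Y, 2), Mul(4, Y)), 17)) = Mul(-3, Add(17, Pow(Y, 2), Mul(4, Y))) = Add(-51, Mul(-12, Y), Mul(-3, Pow(Y, 2))))
Function('n')(B) = Add(10, B) (Function('n')(B) = Add(4, Add(B, 6)) = Add(4, Add(6, B)) = Add(10, B))
Add(Function('n')(-7), Function('O')(3)) = Add(Add(10, -7), Add(-51, Mul(-12, 3), Mul(-3, Pow(3, 2)))) = Add(3, Add(-51, -36, Mul(-3, 9))) = Add(3, Add(-51, -36, -27)) = Add(3, -114) = -111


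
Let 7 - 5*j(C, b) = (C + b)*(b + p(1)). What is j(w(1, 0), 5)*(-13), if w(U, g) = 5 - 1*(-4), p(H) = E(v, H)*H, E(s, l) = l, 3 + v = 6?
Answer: 1001/5 ≈ 200.20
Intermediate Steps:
v = 3 (v = -3 + 6 = 3)
p(H) = H² (p(H) = H*H = H²)
w(U, g) = 9 (w(U, g) = 5 + 4 = 9)
j(C, b) = 7/5 - (1 + b)*(C + b)/5 (j(C, b) = 7/5 - (C + b)*(b + 1²)/5 = 7/5 - (C + b)*(b + 1)/5 = 7/5 - (C + b)*(1 + b)/5 = 7/5 - (1 + b)*(C + b)/5)
j(w(1, 0), 5)*(-13) = (7/5 - ⅕*9 - ⅕*5 - ⅕*5² - ⅕*9*5)*(-13) = (7/5 - 9/5 - 1 - ⅕*25 - 9)*(-13) = (7/5 - 9/5 - 1 - 5 - 9)*(-13) = -77/5*(-13) = 1001/5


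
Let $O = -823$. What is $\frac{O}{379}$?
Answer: $- \frac{823}{379} \approx -2.1715$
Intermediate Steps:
$\frac{O}{379} = - \frac{823}{379}$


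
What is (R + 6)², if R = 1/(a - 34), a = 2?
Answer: 36481/1024 ≈ 35.626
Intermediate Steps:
R = -1/32 (R = 1/(2 - 34) = 1/(-32) = -1/32 ≈ -0.031250)
(R + 6)² = (-1/32 + 6)² = (191/32)² = 36481/1024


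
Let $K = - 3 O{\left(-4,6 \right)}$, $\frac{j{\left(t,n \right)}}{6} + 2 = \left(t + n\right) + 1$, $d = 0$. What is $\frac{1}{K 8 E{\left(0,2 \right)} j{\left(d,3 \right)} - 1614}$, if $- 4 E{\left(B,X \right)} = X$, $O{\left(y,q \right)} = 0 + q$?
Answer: $- \frac{1}{750} \approx -0.0013333$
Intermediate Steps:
$O{\left(y,q \right)} = q$
$j{\left(t,n \right)} = -6 + 6 n + 6 t$ ($j{\left(t,n \right)} = -12 + 6 \left(\left(t + n\right) + 1\right) = -12 + 6 \left(\left(n + t\right) + 1\right) = -12 + 6 \left(1 + n + t\right) = -12 + \left(6 + 6 n + 6 t\right) = -6 + 6 n + 6 t$)
$E{\left(B,X \right)} = - \frac{X}{4}$
$K = -18$ ($K = \left(-3\right) 6 = -18$)
$\frac{1}{K 8 E{\left(0,2 \right)} j{\left(d,3 \right)} - 1614} = \frac{1}{\left(-18\right) 8 \left(\left(- \frac{1}{4}\right) 2\right) \left(-6 + 6 \cdot 3 + 6 \cdot 0\right) - 1614} = \frac{1}{\left(-144\right) \left(- \frac{1}{2}\right) \left(-6 + 18 + 0\right) - 1614} = \frac{1}{72 \cdot 12 - 1614} = \frac{1}{864 - 1614} = \frac{1}{-750} = - \frac{1}{750}$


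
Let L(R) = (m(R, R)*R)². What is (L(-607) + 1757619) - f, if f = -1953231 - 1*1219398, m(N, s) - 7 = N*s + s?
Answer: 49855897833871897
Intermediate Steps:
m(N, s) = 7 + s + N*s (m(N, s) = 7 + (N*s + s) = 7 + (s + N*s) = 7 + s + N*s)
L(R) = R²*(7 + R + R²)² (L(R) = ((7 + R + R*R)*R)² = ((7 + R + R²)*R)² = (R*(7 + R + R²))² = R²*(7 + R + R²)²)
f = -3172629 (f = -1953231 - 1219398 = -3172629)
(L(-607) + 1757619) - f = ((-607)²*(7 - 607 + (-607)²)² + 1757619) - 1*(-3172629) = (368449*(7 - 607 + 368449)² + 1757619) + 3172629 = (368449*367849² + 1757619) + 3172629 = (368449*135312886801 + 1757619) + 3172629 = (49855897828941649 + 1757619) + 3172629 = 49855897830699268 + 3172629 = 49855897833871897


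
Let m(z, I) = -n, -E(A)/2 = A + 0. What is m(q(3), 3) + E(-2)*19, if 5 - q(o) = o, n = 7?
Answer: 69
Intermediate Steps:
E(A) = -2*A (E(A) = -2*(A + 0) = -2*A)
q(o) = 5 - o
m(z, I) = -7 (m(z, I) = -1*7 = -7)
m(q(3), 3) + E(-2)*19 = -7 - 2*(-2)*19 = -7 + 4*19 = -7 + 76 = 69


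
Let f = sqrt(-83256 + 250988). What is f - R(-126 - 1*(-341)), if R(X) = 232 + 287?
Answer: -519 + 2*sqrt(41933) ≈ -109.45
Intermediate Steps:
f = 2*sqrt(41933) (f = sqrt(167732) = 2*sqrt(41933) ≈ 409.55)
R(X) = 519
f - R(-126 - 1*(-341)) = 2*sqrt(41933) - 1*519 = 2*sqrt(41933) - 519 = -519 + 2*sqrt(41933)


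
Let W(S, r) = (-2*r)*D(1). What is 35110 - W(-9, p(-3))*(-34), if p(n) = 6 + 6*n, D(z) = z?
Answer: 35926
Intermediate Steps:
W(S, r) = -2*r (W(S, r) = -2*r*1 = -2*r)
35110 - W(-9, p(-3))*(-34) = 35110 - (-2*(6 + 6*(-3)))*(-34) = 35110 - (-2*(6 - 18))*(-34) = 35110 - (-2*(-12))*(-34) = 35110 - 24*(-34) = 35110 - 1*(-816) = 35110 + 816 = 35926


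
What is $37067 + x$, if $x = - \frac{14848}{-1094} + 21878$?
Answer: $\frac{32250339}{547} \approx 58959.0$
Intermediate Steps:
$x = \frac{11974690}{547}$ ($x = \left(-14848\right) \left(- \frac{1}{1094}\right) + 21878 = \frac{7424}{547} + 21878 = \frac{11974690}{547} \approx 21892.0$)
$37067 + x = 37067 + \frac{11974690}{547} = \frac{32250339}{547}$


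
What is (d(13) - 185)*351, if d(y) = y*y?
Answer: -5616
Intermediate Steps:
d(y) = y²
(d(13) - 185)*351 = (13² - 185)*351 = (169 - 185)*351 = -16*351 = -5616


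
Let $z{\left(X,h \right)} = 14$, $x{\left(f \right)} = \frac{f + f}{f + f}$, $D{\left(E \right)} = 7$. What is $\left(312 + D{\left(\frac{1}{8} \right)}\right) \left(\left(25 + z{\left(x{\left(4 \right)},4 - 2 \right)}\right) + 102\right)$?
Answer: $44979$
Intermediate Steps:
$x{\left(f \right)} = 1$ ($x{\left(f \right)} = \frac{2 f}{2 f} = 2 f \frac{1}{2 f} = 1$)
$\left(312 + D{\left(\frac{1}{8} \right)}\right) \left(\left(25 + z{\left(x{\left(4 \right)},4 - 2 \right)}\right) + 102\right) = \left(312 + 7\right) \left(\left(25 + 14\right) + 102\right) = 319 \left(39 + 102\right) = 319 \cdot 141 = 44979$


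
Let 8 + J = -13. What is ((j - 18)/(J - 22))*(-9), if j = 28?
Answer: 90/43 ≈ 2.0930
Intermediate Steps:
J = -21 (J = -8 - 13 = -21)
((j - 18)/(J - 22))*(-9) = ((28 - 18)/(-21 - 22))*(-9) = (10/(-43))*(-9) = (10*(-1/43))*(-9) = -10/43*(-9) = 90/43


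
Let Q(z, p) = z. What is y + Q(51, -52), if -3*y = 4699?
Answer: -4546/3 ≈ -1515.3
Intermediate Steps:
y = -4699/3 (y = -⅓*4699 = -4699/3 ≈ -1566.3)
y + Q(51, -52) = -4699/3 + 51 = -4546/3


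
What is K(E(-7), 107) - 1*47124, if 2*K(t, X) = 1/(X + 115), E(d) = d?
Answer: -20923055/444 ≈ -47124.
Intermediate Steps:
K(t, X) = 1/(2*(115 + X)) (K(t, X) = 1/(2*(X + 115)) = 1/(2*(115 + X)))
K(E(-7), 107) - 1*47124 = 1/(2*(115 + 107)) - 1*47124 = (½)/222 - 47124 = (½)*(1/222) - 47124 = 1/444 - 47124 = -20923055/444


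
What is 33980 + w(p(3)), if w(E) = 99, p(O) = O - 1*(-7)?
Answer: 34079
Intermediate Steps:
p(O) = 7 + O (p(O) = O + 7 = 7 + O)
33980 + w(p(3)) = 33980 + 99 = 34079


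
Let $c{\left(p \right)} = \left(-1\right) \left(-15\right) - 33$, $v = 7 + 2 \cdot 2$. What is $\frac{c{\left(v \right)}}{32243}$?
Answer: $- \frac{18}{32243} \approx -0.00055826$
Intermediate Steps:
$v = 11$ ($v = 7 + 4 = 11$)
$c{\left(p \right)} = -18$ ($c{\left(p \right)} = 15 - 33 = -18$)
$\frac{c{\left(v \right)}}{32243} = - \frac{18}{32243}$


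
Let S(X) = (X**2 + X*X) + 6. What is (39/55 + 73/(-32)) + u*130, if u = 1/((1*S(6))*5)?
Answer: -6541/5280 ≈ -1.2388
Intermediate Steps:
S(X) = 6 + 2*X**2 (S(X) = (X**2 + X**2) + 6 = 2*X**2 + 6 = 6 + 2*X**2)
u = 1/390 (u = 1/((1*(6 + 2*6**2))*5) = 1/((1*(6 + 2*36))*5) = 1/((1*(6 + 72))*5) = 1/((1*78)*5) = 1/(78*5) = 1/390 ≈ 0.0025641)
(39/55 + 73/(-32)) + u*130 = (39/55 + 73/(-32)) + (1/390)*130 = (39*(1/55) + 73*(-1/32)) + 1/3 = (39/55 - 73/32) + 1/3 = -2767/1760 + 1/3 = -6541/5280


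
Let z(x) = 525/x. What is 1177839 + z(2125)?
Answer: 100116336/85 ≈ 1.1778e+6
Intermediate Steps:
1177839 + z(2125) = 1177839 + 525/2125 = 1177839 + 525*(1/2125) = 1177839 + 21/85 = 100116336/85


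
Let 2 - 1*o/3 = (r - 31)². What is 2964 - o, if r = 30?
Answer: 2961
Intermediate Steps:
o = 3 (o = 6 - 3*(30 - 31)² = 6 - 3*(-1)² = 6 - 3*1 = 6 - 3 = 3)
2964 - o = 2964 - 1*3 = 2964 - 3 = 2961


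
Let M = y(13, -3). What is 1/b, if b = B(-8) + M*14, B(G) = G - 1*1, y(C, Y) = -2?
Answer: -1/37 ≈ -0.027027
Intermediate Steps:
B(G) = -1 + G (B(G) = G - 1 = -1 + G)
M = -2
b = -37 (b = (-1 - 8) - 2*14 = -9 - 28 = -37)
1/b = 1/(-37) = -1/37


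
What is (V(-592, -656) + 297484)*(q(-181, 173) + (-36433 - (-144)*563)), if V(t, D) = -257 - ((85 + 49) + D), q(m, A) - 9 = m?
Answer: 13240004783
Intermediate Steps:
q(m, A) = 9 + m
V(t, D) = -391 - D (V(t, D) = -257 - (134 + D) = -257 + (-134 - D) = -391 - D)
(V(-592, -656) + 297484)*(q(-181, 173) + (-36433 - (-144)*563)) = ((-391 - 1*(-656)) + 297484)*((9 - 181) + (-36433 - (-144)*563)) = ((-391 + 656) + 297484)*(-172 + (-36433 - 1*(-81072))) = (265 + 297484)*(-172 + (-36433 + 81072)) = 297749*(-172 + 44639) = 297749*44467 = 13240004783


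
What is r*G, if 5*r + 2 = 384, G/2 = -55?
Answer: -8404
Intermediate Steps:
G = -110 (G = 2*(-55) = -110)
r = 382/5 (r = -⅖ + (⅕)*384 = -⅖ + 384/5 = 382/5 ≈ 76.400)
r*G = (382/5)*(-110) = -8404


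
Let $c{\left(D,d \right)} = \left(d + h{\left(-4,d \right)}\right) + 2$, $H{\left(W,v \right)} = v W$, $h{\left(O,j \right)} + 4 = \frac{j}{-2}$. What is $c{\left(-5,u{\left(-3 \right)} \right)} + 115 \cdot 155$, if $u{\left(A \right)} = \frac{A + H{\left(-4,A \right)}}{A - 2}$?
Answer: $\frac{178221}{10} \approx 17822.0$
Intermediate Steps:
$h{\left(O,j \right)} = -4 - \frac{j}{2}$ ($h{\left(O,j \right)} = -4 + \frac{j}{-2} = -4 + j \left(- \frac{1}{2}\right) = -4 - \frac{j}{2}$)
$H{\left(W,v \right)} = W v$
$u{\left(A \right)} = - \frac{3 A}{-2 + A}$ ($u{\left(A \right)} = \frac{A - 4 A}{A - 2} = \frac{\left(-3\right) A}{-2 + A} = - \frac{3 A}{-2 + A}$)
$c{\left(D,d \right)} = -2 + \frac{d}{2}$ ($c{\left(D,d \right)} = \left(d - \left(4 + \frac{d}{2}\right)\right) + 2 = \left(-4 + \frac{d}{2}\right) + 2 = -2 + \frac{d}{2}$)
$c{\left(-5,u{\left(-3 \right)} \right)} + 115 \cdot 155 = \left(-2 + \frac{\left(-3\right) \left(-3\right) \frac{1}{-2 - 3}}{2}\right) + 115 \cdot 155 = \left(-2 + \frac{\left(-3\right) \left(-3\right) \frac{1}{-5}}{2}\right) + 17825 = \left(-2 + \frac{\left(-3\right) \left(-3\right) \left(- \frac{1}{5}\right)}{2}\right) + 17825 = \left(-2 + \frac{1}{2} \left(- \frac{9}{5}\right)\right) + 17825 = \left(-2 - \frac{9}{10}\right) + 17825 = - \frac{29}{10} + 17825 = \frac{178221}{10}$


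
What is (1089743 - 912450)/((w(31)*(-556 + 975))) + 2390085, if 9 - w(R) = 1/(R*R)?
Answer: 8660672057093/3623512 ≈ 2.3901e+6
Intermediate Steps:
w(R) = 9 - 1/R² (w(R) = 9 - 1/(R*R) = 9 - 1/R²)
(1089743 - 912450)/((w(31)*(-556 + 975))) + 2390085 = (1089743 - 912450)/(((9 - 1/31²)*(-556 + 975))) + 2390085 = 177293/(((9 - 1*1/961)*419)) + 2390085 = 177293/(((9 - 1/961)*419)) + 2390085 = 177293/(((8648/961)*419)) + 2390085 = 177293/(3623512/961) + 2390085 = 177293*(961/3623512) + 2390085 = 170378573/3623512 + 2390085 = 8660672057093/3623512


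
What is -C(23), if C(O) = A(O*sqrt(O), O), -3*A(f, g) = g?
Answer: 23/3 ≈ 7.6667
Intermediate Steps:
A(f, g) = -g/3
C(O) = -O/3
-C(23) = -(-1)*23/3 = -1*(-23/3) = 23/3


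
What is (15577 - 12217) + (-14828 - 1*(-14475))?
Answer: 3007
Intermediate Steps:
(15577 - 12217) + (-14828 - 1*(-14475)) = 3360 + (-14828 + 14475) = 3360 - 353 = 3007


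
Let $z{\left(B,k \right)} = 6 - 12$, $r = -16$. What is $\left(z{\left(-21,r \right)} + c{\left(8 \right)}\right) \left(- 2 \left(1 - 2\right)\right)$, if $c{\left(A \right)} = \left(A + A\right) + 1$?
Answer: $22$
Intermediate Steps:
$z{\left(B,k \right)} = -6$ ($z{\left(B,k \right)} = 6 - 12 = -6$)
$c{\left(A \right)} = 1 + 2 A$ ($c{\left(A \right)} = 2 A + 1 = 1 + 2 A$)
$\left(z{\left(-21,r \right)} + c{\left(8 \right)}\right) \left(- 2 \left(1 - 2\right)\right) = \left(-6 + \left(1 + 2 \cdot 8\right)\right) \left(- 2 \left(1 - 2\right)\right) = \left(-6 + \left(1 + 16\right)\right) \left(\left(-2\right) \left(-1\right)\right) = \left(-6 + 17\right) 2 = 11 \cdot 2 = 22$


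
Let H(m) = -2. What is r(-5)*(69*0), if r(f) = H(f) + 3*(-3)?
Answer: 0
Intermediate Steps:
r(f) = -11 (r(f) = -2 + 3*(-3) = -2 - 9 = -11)
r(-5)*(69*0) = -759*0 = -11*0 = 0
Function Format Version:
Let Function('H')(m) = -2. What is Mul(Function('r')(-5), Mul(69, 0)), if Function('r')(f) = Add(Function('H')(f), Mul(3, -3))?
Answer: 0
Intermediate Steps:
Function('r')(f) = -11 (Function('r')(f) = Add(-2, Mul(3, -3)) = Add(-2, -9) = -11)
Mul(Function('r')(-5), Mul(69, 0)) = Mul(-11, Mul(69, 0)) = Mul(-11, 0) = 0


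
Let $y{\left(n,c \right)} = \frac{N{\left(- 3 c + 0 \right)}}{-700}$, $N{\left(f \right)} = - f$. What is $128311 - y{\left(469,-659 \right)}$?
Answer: $\frac{89815723}{700} \approx 1.2831 \cdot 10^{5}$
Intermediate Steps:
$y{\left(n,c \right)} = - \frac{3 c}{700}$ ($y{\left(n,c \right)} = \frac{\left(-1\right) \left(- 3 c + 0\right)}{-700} = - \left(-3\right) c \left(- \frac{1}{700}\right) = 3 c \left(- \frac{1}{700}\right) = - \frac{3 c}{700}$)
$128311 - y{\left(469,-659 \right)} = 128311 - \left(- \frac{3}{700}\right) \left(-659\right) = 128311 - \frac{1977}{700} = \frac{89815723}{700}$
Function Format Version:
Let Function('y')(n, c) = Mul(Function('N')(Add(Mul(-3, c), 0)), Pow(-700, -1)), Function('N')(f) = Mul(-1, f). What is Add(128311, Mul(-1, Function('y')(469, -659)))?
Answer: Rational(89815723, 700) ≈ 1.2831e+5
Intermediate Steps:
Function('y')(n, c) = Mul(Rational(-3, 700), c) (Function('y')(n, c) = Mul(Mul(-1, Add(Mul(-3, c), 0)), Pow(-700, -1)) = Mul(Mul(-1, Mul(-3, c)), Rational(-1, 700)) = Mul(Mul(3, c), Rational(-1, 700)) = Mul(Rational(-3, 700), c))
Add(128311, Mul(-1, Function('y')(469, -659))) = Add(128311, Mul(-1, Mul(Rational(-3, 700), -659))) = Add(128311, Mul(-1, Rational(1977, 700))) = Add(128311, Rational(-1977, 700)) = Rational(89815723, 700)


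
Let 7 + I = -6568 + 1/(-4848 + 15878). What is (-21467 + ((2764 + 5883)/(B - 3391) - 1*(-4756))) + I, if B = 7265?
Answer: -248730130659/10682555 ≈ -23284.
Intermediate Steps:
I = -72522249/11030 (I = -7 + (-6568 + 1/(-4848 + 15878)) = -7 + (-6568 + 1/11030) = -7 - 72445039/11030 = -72522249/11030 ≈ -6575.0)
(-21467 + ((2764 + 5883)/(B - 3391) - 1*(-4756))) + I = (-21467 + ((2764 + 5883)/(7265 - 3391) - 1*(-4756))) - 72522249/11030 = (-21467 + (8647/3874 + 4756)) - 72522249/11030 = (-21467 + 18433391/3874) - 72522249/11030 = -64729767/3874 - 72522249/11030 = -248730130659/10682555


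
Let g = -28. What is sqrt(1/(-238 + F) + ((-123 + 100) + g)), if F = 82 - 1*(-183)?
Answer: 4*I*sqrt(258)/9 ≈ 7.1388*I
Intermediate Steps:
F = 265 (F = 82 + 183 = 265)
sqrt(1/(-238 + F) + ((-123 + 100) + g)) = sqrt(1/(-238 + 265) + ((-123 + 100) - 28)) = sqrt(1/27 + (-23 - 28)) = sqrt(1/27 - 51) = sqrt(-1376/27) = 4*I*sqrt(258)/9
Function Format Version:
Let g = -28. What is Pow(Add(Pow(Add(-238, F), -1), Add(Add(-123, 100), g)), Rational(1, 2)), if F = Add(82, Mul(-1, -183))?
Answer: Mul(Rational(4, 9), I, Pow(258, Rational(1, 2))) ≈ Mul(7.1388, I)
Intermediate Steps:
F = 265 (F = Add(82, 183) = 265)
Pow(Add(Pow(Add(-238, F), -1), Add(Add(-123, 100), g)), Rational(1, 2)) = Pow(Add(Pow(Add(-238, 265), -1), Add(Add(-123, 100), -28)), Rational(1, 2)) = Pow(Add(Pow(27, -1), Add(-23, -28)), Rational(1, 2)) = Pow(Add(Rational(1, 27), -51), Rational(1, 2)) = Pow(Rational(-1376, 27), Rational(1, 2)) = Mul(Rational(4, 9), I, Pow(258, Rational(1, 2)))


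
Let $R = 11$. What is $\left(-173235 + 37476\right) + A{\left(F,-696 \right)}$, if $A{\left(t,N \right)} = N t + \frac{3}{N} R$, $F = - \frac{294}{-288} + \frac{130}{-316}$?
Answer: $- \frac{2495966025}{18328} \approx -1.3618 \cdot 10^{5}$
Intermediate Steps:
$F = \frac{2311}{3792}$ ($F = \left(-294\right) \left(- \frac{1}{288}\right) + 130 \left(- \frac{1}{316}\right) = \frac{49}{48} - \frac{65}{158} = \frac{2311}{3792} \approx 0.60944$)
$A{\left(t,N \right)} = \frac{33}{N} + N t$ ($A{\left(t,N \right)} = N t + \frac{3}{N} 11 = N t + \frac{33}{N} = \frac{33}{N} + N t$)
$\left(-173235 + 37476\right) + A{\left(F,-696 \right)} = \left(-173235 + 37476\right) + \left(\frac{33}{-696} - \frac{67019}{158}\right) = -135759 + \left(33 \left(- \frac{1}{696}\right) - \frac{67019}{158}\right) = -135759 - \frac{7775073}{18328} = - \frac{2495966025}{18328}$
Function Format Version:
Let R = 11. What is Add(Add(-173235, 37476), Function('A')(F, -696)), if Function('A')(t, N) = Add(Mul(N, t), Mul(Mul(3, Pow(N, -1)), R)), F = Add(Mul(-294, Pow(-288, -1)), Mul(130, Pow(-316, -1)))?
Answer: Rational(-2495966025, 18328) ≈ -1.3618e+5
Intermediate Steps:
F = Rational(2311, 3792) (F = Add(Mul(-294, Rational(-1, 288)), Mul(130, Rational(-1, 316))) = Add(Rational(49, 48), Rational(-65, 158)) = Rational(2311, 3792) ≈ 0.60944)
Function('A')(t, N) = Add(Mul(33, Pow(N, -1)), Mul(N, t)) (Function('A')(t, N) = Add(Mul(N, t), Mul(Mul(3, Pow(N, -1)), 11)) = Add(Mul(N, t), Mul(33, Pow(N, -1))) = Add(Mul(33, Pow(N, -1)), Mul(N, t)))
Add(Add(-173235, 37476), Function('A')(F, -696)) = Add(Add(-173235, 37476), Add(Mul(33, Pow(-696, -1)), Mul(-696, Rational(2311, 3792)))) = Add(-135759, Add(Mul(33, Rational(-1, 696)), Rational(-67019, 158))) = Add(-135759, Add(Rational(-11, 232), Rational(-67019, 158))) = Add(-135759, Rational(-7775073, 18328)) = Rational(-2495966025, 18328)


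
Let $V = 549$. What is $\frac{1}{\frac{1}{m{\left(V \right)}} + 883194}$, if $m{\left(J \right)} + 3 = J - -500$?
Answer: $\frac{1046}{923820925} \approx 1.1323 \cdot 10^{-6}$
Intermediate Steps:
$m{\left(J \right)} = 497 + J$ ($m{\left(J \right)} = -3 + \left(J - -500\right) = -3 + \left(J + 500\right) = -3 + \left(500 + J\right) = 497 + J$)
$\frac{1}{\frac{1}{m{\left(V \right)}} + 883194} = \frac{1}{\frac{1}{497 + 549} + 883194} = \frac{1}{\frac{1}{1046} + 883194} = \frac{1}{\frac{923820925}{1046}} = \frac{1046}{923820925}$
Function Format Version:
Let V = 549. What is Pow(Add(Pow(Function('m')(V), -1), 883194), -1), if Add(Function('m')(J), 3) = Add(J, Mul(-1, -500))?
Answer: Rational(1046, 923820925) ≈ 1.1323e-6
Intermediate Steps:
Function('m')(J) = Add(497, J) (Function('m')(J) = Add(-3, Add(J, Mul(-1, -500))) = Add(-3, Add(J, 500)) = Add(-3, Add(500, J)) = Add(497, J))
Pow(Add(Pow(Function('m')(V), -1), 883194), -1) = Pow(Add(Pow(Add(497, 549), -1), 883194), -1) = Pow(Add(Pow(1046, -1), 883194), -1) = Pow(Add(Rational(1, 1046), 883194), -1) = Pow(Rational(923820925, 1046), -1) = Rational(1046, 923820925)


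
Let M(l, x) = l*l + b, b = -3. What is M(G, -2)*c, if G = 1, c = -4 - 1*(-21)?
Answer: -34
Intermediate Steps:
c = 17 (c = -4 + 21 = 17)
M(l, x) = -3 + l**2 (M(l, x) = l*l - 3 = l**2 - 3 = -3 + l**2)
M(G, -2)*c = (-3 + 1**2)*17 = (-3 + 1)*17 = -2*17 = -34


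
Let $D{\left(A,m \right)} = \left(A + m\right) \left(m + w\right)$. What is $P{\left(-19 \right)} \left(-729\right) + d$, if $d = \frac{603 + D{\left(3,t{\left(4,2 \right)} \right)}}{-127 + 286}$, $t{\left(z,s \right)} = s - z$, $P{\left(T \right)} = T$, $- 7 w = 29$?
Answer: $\frac{15420341}{1113} \approx 13855.0$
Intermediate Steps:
$w = - \frac{29}{7}$ ($w = \left(- \frac{1}{7}\right) 29 = - \frac{29}{7} \approx -4.1429$)
$D{\left(A,m \right)} = \left(- \frac{29}{7} + m\right) \left(A + m\right)$ ($D{\left(A,m \right)} = \left(A + m\right) \left(m - \frac{29}{7}\right) = \left(A + m\right) \left(- \frac{29}{7} + m\right) = \left(- \frac{29}{7} + m\right) \left(A + m\right)$)
$d = \frac{4178}{1113}$ ($d = \frac{603 + \left(\left(2 - 4\right)^{2} - \frac{87}{7} - \frac{29 \left(2 - 4\right)}{7} + 3 \left(2 - 4\right)\right)}{-127 + 286} = \frac{603 + \left(\left(2 - 4\right)^{2} - \frac{87}{7} - \frac{29 \left(2 - 4\right)}{7} + 3 \left(2 - 4\right)\right)}{159} = \left(603 + \left(\left(-2\right)^{2} - \frac{87}{7} - - \frac{58}{7} + 3 \left(-2\right)\right)\right) \frac{1}{159} = \left(603 + \left(4 - \frac{87}{7} + \frac{58}{7} - 6\right)\right) \frac{1}{159} = \left(603 - \frac{43}{7}\right) \frac{1}{159} = \frac{4178}{7} \cdot \frac{1}{159} = \frac{4178}{1113} \approx 3.7538$)
$P{\left(-19 \right)} \left(-729\right) + d = \left(-19\right) \left(-729\right) + \frac{4178}{1113} = 13851 + \frac{4178}{1113} = \frac{15420341}{1113}$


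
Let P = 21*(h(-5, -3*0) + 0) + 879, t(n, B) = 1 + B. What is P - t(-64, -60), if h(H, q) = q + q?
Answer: 938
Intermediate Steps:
h(H, q) = 2*q
P = 879 (P = 21*(2*(-3*0) + 0) + 879 = 21*(2*0 + 0) + 879 = 21*(0 + 0) + 879 = 21*0 + 879 = 0 + 879 = 879)
P - t(-64, -60) = 879 - (1 - 60) = 879 - 1*(-59) = 879 + 59 = 938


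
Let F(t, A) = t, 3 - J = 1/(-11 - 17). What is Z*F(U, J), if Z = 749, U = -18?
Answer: -13482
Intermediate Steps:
J = 85/28 (J = 3 - 1/(-11 - 17) = 3 - 1/(-28) = 3 - 1*(-1/28) = 3 + 1/28 = 85/28 ≈ 3.0357)
Z*F(U, J) = 749*(-18) = -13482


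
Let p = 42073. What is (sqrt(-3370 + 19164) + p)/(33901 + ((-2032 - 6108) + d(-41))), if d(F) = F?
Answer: 42073/25720 + sqrt(15794)/25720 ≈ 1.6407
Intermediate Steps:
(sqrt(-3370 + 19164) + p)/(33901 + ((-2032 - 6108) + d(-41))) = (sqrt(-3370 + 19164) + 42073)/(33901 + ((-2032 - 6108) - 41)) = (sqrt(15794) + 42073)/(33901 + (-8140 - 41)) = (42073 + sqrt(15794))/(33901 - 8181) = (42073 + sqrt(15794))/25720 = (42073 + sqrt(15794))*(1/25720) = 42073/25720 + sqrt(15794)/25720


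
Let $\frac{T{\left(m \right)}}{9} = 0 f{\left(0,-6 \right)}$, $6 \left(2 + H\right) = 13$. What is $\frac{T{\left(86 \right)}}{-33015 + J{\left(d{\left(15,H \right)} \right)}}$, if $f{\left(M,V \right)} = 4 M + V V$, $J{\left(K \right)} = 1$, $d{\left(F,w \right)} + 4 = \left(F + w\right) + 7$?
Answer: $0$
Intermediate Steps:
$H = \frac{1}{6}$ ($H = -2 + \frac{1}{6} \cdot 13 = -2 + \frac{13}{6} = \frac{1}{6} \approx 0.16667$)
$d{\left(F,w \right)} = 3 + F + w$ ($d{\left(F,w \right)} = -4 + \left(\left(F + w\right) + 7\right) = -4 + \left(7 + F + w\right) = 3 + F + w$)
$f{\left(M,V \right)} = V^{2} + 4 M$ ($f{\left(M,V \right)} = 4 M + V^{2} = V^{2} + 4 M$)
$T{\left(m \right)} = 0$ ($T{\left(m \right)} = 9 \cdot 0 \left(\left(-6\right)^{2} + 4 \cdot 0\right) = 9 \cdot 0 \left(36 + 0\right) = 9 \cdot 0 \cdot 36 = 9 \cdot 0 = 0$)
$\frac{T{\left(86 \right)}}{-33015 + J{\left(d{\left(15,H \right)} \right)}} = \frac{0}{-33015 + 1} = \frac{0}{-33014} = 0 \left(- \frac{1}{33014}\right) = 0$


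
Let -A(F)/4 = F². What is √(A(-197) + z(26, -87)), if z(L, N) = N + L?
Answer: I*√155297 ≈ 394.08*I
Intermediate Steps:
z(L, N) = L + N
A(F) = -4*F²
√(A(-197) + z(26, -87)) = √(-4*(-197)² + (26 - 87)) = √(-4*38809 - 61) = √(-155236 - 61) = √(-155297) = I*√155297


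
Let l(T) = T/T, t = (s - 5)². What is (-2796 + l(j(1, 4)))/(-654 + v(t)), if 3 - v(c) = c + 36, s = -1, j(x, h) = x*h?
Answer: 2795/723 ≈ 3.8658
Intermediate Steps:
j(x, h) = h*x
t = 36 (t = (-1 - 5)² = (-6)² = 36)
v(c) = -33 - c (v(c) = 3 - (c + 36) = 3 - (36 + c) = 3 + (-36 - c) = -33 - c)
l(T) = 1
(-2796 + l(j(1, 4)))/(-654 + v(t)) = (-2796 + 1)/(-654 + (-33 - 1*36)) = -2795/(-654 + (-33 - 36)) = -2795/(-654 - 69) = -2795/(-723) = -2795*(-1/723) = 2795/723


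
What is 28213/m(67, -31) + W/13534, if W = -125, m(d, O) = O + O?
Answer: -95460623/209777 ≈ -455.06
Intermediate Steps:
m(d, O) = 2*O
28213/m(67, -31) + W/13534 = 28213/((2*(-31))) - 125/13534 = 28213/(-62) - 125*1/13534 = 28213*(-1/62) - 125/13534 = -28213/62 - 125/13534 = -95460623/209777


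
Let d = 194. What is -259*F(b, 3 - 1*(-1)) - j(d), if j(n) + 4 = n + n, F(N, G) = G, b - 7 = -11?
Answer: -1420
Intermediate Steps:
b = -4 (b = 7 - 11 = -4)
j(n) = -4 + 2*n (j(n) = -4 + (n + n) = -4 + 2*n)
-259*F(b, 3 - 1*(-1)) - j(d) = -259*(3 - 1*(-1)) - (-4 + 2*194) = -259*(3 + 1) - (-4 + 388) = -259*4 - 1*384 = -1036 - 384 = -1420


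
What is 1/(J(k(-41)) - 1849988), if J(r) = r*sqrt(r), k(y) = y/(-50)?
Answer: -231248500000/427806950017931079 - 10250*sqrt(82)/427806950017931079 ≈ -5.4054e-7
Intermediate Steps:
k(y) = -y/50 (k(y) = y*(-1/50) = -y/50)
J(r) = r**(3/2)
1/(J(k(-41)) - 1849988) = 1/((-1/50*(-41))**(3/2) - 1849988) = 1/((41/50)**(3/2) - 1849988) = 1/(41*sqrt(82)/500 - 1849988) = 1/(-1849988 + 41*sqrt(82)/500)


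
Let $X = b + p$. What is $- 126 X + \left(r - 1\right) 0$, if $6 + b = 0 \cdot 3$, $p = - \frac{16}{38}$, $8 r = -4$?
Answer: $\frac{15372}{19} \approx 809.05$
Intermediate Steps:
$r = - \frac{1}{2}$ ($r = \frac{1}{8} \left(-4\right) = - \frac{1}{2} \approx -0.5$)
$p = - \frac{8}{19}$ ($p = \left(-16\right) \frac{1}{38} = - \frac{8}{19} \approx -0.42105$)
$b = -6$ ($b = -6 + 0 \cdot 3 = -6 + 0 = -6$)
$X = - \frac{122}{19}$ ($X = -6 - \frac{8}{19} = - \frac{122}{19} \approx -6.4211$)
$- 126 X + \left(r - 1\right) 0 = \left(-126\right) \left(- \frac{122}{19}\right) + \left(- \frac{1}{2} - 1\right) 0 = \frac{15372}{19} - 0 = \frac{15372}{19} + 0 = \frac{15372}{19}$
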